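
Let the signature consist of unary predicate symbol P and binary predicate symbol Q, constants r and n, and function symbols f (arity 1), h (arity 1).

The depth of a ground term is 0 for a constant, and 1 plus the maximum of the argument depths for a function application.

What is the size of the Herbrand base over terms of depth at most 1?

First count ground terms of depth ≤ 1.
Count level by level. With function symbols f/1, h/1, the terms of depth ≤ k are the 2 constants together with each function applied to depth-≤(k−1) tuples, so N_k = 2 + N_{k-1} + N_{k-1}.
N_0 = 2
N_1 = 2 + 2 + 2 = 6
Explicitly: r, n, f(r), f(n), h(r), h(n).
So |H| = 6.
A ground atom is a predicate applied to a tuple of terms from H, so the count is the sum over predicates of |H|^arity:
  P: 6;  Q: 6^2 = 36
Total ground atoms: 6 + 36 = 42.

42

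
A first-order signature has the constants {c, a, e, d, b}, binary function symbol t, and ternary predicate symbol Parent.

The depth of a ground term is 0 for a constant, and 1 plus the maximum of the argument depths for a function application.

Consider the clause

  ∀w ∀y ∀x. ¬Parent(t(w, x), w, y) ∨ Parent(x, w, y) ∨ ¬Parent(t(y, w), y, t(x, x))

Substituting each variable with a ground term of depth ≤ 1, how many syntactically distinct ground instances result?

Ground terms of depth ≤ 1:
  Write N_k for the number of ground terms of depth ≤ k. A term of depth ≤ k is either a constant or a function symbol applied to arguments of depth ≤ k−1, so N_k = 5 + N_{k-1}^2.
  N_0 = 5
  N_1 = 5 + 5^2 = 30
So there are 30 ground terms available for substitution.
The body mentions every one of the 3 quantified variables; since ground terms form a free algebra, no two substitutions collapse to the same formula.
Number of ground instances = 30^3 = 27000.

27000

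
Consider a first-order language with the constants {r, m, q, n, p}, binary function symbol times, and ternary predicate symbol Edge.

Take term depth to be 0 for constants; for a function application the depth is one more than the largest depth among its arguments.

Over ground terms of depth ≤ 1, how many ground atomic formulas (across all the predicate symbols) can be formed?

27000

First count ground terms of depth ≤ 1.
Let N_k = |{terms of depth ≤ k}|. Then N_0 = 5 and N_k = 5 + N_{k-1}^2 for k ≥ 1 (one summand per function symbol, arity giving the exponent).
N_0 = 5
N_1 = 5 + 5^2 = 30
So |H| = 30.
A ground atom is a predicate applied to a tuple of terms from H, so the count is the sum over predicates of |H|^arity:
  Edge: 30^3 = 27000
Total ground atoms: 27000.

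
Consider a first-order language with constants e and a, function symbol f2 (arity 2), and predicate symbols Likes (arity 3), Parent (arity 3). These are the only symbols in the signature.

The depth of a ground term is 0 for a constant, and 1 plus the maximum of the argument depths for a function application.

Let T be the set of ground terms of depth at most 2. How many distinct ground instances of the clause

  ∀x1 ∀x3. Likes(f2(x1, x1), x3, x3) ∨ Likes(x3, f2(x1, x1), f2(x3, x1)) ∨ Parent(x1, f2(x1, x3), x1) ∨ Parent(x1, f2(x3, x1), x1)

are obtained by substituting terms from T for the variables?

1444

Ground terms of depth ≤ 2:
  Write N_k for the number of ground terms of depth ≤ k. A term of depth ≤ k is either a constant or a function symbol applied to arguments of depth ≤ k−1, so N_k = 2 + N_{k-1}^2.
  N_0 = 2
  N_1 = 2 + 2^2 = 6
  N_2 = 2 + 6^2 = 38
So there are 38 ground terms available for substitution.
The body mentions every one of the 2 quantified variables; since ground terms form a free algebra, no two substitutions collapse to the same formula.
Number of ground instances = 38^2 = 1444.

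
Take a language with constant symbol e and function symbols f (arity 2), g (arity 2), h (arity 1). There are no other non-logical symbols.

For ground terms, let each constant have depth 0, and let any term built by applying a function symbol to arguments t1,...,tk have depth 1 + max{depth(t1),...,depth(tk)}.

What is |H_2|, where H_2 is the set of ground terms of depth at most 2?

37

Let N_k count ground terms of depth at most k. Each non-constant term of depth ≤ k is some function symbol applied to depth-≤(k−1) arguments, giving N_k = 1 + N_{k-1}^2 + N_{k-1}^2 + N_{k-1}.
N_0 = 1
N_1 = 1 + 1^2 + 1^2 + 1 = 4
N_2 = 1 + 4^2 + 4^2 + 4 = 37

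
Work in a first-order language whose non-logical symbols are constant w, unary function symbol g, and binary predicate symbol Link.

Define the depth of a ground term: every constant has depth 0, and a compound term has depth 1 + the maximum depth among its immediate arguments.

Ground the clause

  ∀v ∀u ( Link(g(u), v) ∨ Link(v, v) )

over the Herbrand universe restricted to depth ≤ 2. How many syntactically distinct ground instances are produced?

Ground terms of depth ≤ 2:
  If N_k denotes the number of depth-≤k ground terms, the 1 constant gives N_0 = 1, and each function symbol of arity r contributes N_{k-1}^r new terms at level k: N_k = 1 + N_{k-1}.
  N_0 = 1
  N_1 = 1 + 1 = 2
  N_2 = 1 + 2 = 3
So there are 3 ground terms available for substitution.
The clause has 2 distinct variables (v, u), each appearing in the body. In the free term algebra distinct substitutions yield syntactically distinct ground instances.
Number of ground instances = 3^2 = 9.

9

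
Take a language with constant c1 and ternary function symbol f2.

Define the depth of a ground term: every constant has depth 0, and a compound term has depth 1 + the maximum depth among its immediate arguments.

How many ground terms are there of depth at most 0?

1

Write N_k for the number of ground terms of depth ≤ k. A term of depth ≤ k is either a constant or a function symbol applied to arguments of depth ≤ k−1, so N_k = 1 + N_{k-1}^3.
N_0 = 1
Explicitly: c1.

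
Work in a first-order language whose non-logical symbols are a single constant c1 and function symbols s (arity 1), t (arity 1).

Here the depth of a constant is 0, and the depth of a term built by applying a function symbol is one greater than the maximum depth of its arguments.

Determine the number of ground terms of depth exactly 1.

If N_k denotes the number of depth-≤k ground terms, the 1 constant gives N_0 = 1, and each function symbol of arity r contributes N_{k-1}^r new terms at level k: N_k = 1 + N_{k-1} + N_{k-1}.
N_0 = 1
N_1 = 1 + 1 + 1 = 3
Terms of depth exactly 1: N_1 − N_0 = 3 − 1 = 2.

2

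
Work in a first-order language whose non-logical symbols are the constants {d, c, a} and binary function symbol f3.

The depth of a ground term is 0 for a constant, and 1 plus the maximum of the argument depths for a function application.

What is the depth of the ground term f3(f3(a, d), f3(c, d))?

2

depth(f3(a, d)) = 1 + max(0, 0) = 1
depth(f3(c, d)) = 1 + max(0, 0) = 1
depth(f3(f3(a, d), f3(c, d))) = 1 + max(1, 1) = 2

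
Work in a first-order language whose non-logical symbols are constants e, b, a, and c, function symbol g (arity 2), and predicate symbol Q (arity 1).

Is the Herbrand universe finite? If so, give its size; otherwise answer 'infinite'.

infinite

The signature has at least one function symbol (g, arity 2) and at least one constant (e).
Iterating g gives infinitely many distinct ground terms: e, g(e, e), g(g(e, e), g(e, e)), ...
So the Herbrand universe is infinite.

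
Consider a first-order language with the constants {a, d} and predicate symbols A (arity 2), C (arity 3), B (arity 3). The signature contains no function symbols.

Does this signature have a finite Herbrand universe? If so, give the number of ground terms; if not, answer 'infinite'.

2

There are no function symbols, so every ground term is one of the 2 constants.
The Herbrand universe is {a, d}, which is finite with 2 elements.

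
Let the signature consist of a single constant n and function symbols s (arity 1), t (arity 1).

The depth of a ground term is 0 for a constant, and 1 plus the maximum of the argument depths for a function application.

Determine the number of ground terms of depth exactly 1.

2

If N_k denotes the number of depth-≤k ground terms, the 1 constant gives N_0 = 1, and each function symbol of arity r contributes N_{k-1}^r new terms at level k: N_k = 1 + N_{k-1} + N_{k-1}.
N_0 = 1
N_1 = 1 + 1 + 1 = 3
Terms of depth exactly 1: N_1 − N_0 = 3 − 1 = 2.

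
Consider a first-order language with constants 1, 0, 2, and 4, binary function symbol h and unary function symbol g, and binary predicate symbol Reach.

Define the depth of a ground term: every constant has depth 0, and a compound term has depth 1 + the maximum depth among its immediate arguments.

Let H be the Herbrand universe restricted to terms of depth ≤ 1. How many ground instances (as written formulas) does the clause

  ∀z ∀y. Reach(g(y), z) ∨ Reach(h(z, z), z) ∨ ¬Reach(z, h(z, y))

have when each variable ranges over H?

Ground terms of depth ≤ 1:
  If N_k denotes the number of depth-≤k ground terms, the 4 constants give N_0 = 4, and each function symbol of arity r contributes N_{k-1}^r new terms at level k: N_k = 4 + N_{k-1}^2 + N_{k-1}.
  N_0 = 4
  N_1 = 4 + 4^2 + 4 = 24
So there are 24 ground terms available for substitution.
Each of z, y ranges independently over the available ground terms, and distinct assignments produce distinct instances.
Number of ground instances = 24^2 = 576.

576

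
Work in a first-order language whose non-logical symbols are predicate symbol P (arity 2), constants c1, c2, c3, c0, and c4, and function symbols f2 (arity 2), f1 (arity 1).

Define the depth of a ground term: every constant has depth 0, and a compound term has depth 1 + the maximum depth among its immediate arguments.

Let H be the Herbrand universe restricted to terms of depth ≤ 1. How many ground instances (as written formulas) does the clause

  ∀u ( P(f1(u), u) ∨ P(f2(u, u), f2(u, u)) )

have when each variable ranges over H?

35

Ground terms of depth ≤ 1:
  Let N_k = |{terms of depth ≤ k}|. Then N_0 = 5 and N_k = 5 + N_{k-1}^2 + N_{k-1} for k ≥ 1 (one summand per function symbol, arity giving the exponent).
  N_0 = 5
  N_1 = 5 + 5^2 + 5 = 35
So there are 35 ground terms available for substitution.
The variable u ranges independently over the available ground terms, and distinct assignments produce distinct instances.
Number of ground instances = 35.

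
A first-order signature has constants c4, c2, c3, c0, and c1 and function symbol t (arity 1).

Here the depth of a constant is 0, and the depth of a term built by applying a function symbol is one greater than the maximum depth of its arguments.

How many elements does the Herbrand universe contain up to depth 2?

Let N_k count ground terms of depth at most k. Each non-constant term of depth ≤ k is some function symbol applied to depth-≤(k−1) arguments, giving N_k = 5 + N_{k-1}.
N_0 = 5
N_1 = 5 + 5 = 10
N_2 = 5 + 10 = 15

15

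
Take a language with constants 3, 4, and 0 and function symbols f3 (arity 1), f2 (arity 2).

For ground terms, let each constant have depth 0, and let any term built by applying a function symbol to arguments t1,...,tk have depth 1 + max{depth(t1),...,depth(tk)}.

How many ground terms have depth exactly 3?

59052

Count level by level. With function symbols f3/1, f2/2, the terms of depth ≤ k are the 3 constants together with each function applied to depth-≤(k−1) tuples, so N_k = 3 + N_{k-1} + N_{k-1}^2.
N_0 = 3
N_1 = 3 + 3 + 3^2 = 15
N_2 = 3 + 15 + 15^2 = 243
N_3 = 3 + 243 + 243^2 = 59295
Terms of depth exactly 3: N_3 − N_2 = 59295 − 243 = 59052.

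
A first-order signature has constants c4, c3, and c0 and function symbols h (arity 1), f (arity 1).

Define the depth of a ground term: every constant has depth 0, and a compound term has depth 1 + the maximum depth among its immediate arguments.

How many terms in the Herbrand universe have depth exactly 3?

Write N_k for the number of ground terms of depth ≤ k. A term of depth ≤ k is either a constant or a function symbol applied to arguments of depth ≤ k−1, so N_k = 3 + N_{k-1} + N_{k-1}.
N_0 = 3
N_1 = 3 + 3 + 3 = 9
N_2 = 3 + 9 + 9 = 21
N_3 = 3 + 21 + 21 = 45
Terms of depth exactly 3: N_3 − N_2 = 45 − 21 = 24.

24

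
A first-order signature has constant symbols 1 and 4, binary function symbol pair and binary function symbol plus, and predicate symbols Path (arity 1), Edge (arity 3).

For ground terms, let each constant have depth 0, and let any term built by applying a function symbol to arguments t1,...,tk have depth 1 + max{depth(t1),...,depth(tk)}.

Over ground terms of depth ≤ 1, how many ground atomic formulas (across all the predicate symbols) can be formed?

First count ground terms of depth ≤ 1.
Let N_k = |{terms of depth ≤ k}|. Then N_0 = 2 and N_k = 2 + N_{k-1}^2 + N_{k-1}^2 for k ≥ 1 (one summand per function symbol, arity giving the exponent).
N_0 = 2
N_1 = 2 + 2^2 + 2^2 = 10
Explicitly: 1, 4, pair(1, 1), pair(1, 4), pair(4, 1), pair(4, 4), plus(1, 1), plus(1, 4), plus(4, 1), plus(4, 4).
So |H| = 10.
For each predicate symbol, the number of ground atoms is |H| raised to its arity; summing:
  Path: 10;  Edge: 10^3 = 1000
Total ground atoms: 10 + 1000 = 1010.

1010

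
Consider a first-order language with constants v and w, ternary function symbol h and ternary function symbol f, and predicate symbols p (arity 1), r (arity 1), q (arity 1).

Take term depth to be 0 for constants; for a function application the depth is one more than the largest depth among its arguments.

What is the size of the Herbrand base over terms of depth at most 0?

6

First count ground terms of depth ≤ 0.
Let N_k count ground terms of depth at most k. Each non-constant term of depth ≤ k is some function symbol applied to depth-≤(k−1) arguments, giving N_k = 2 + N_{k-1}^3 + N_{k-1}^3.
N_0 = 2
So |H| = 2.
A ground atom is a predicate applied to a tuple of terms from H, so the count is the sum over predicates of |H|^arity:
  p: 2;  r: 2;  q: 2
Total ground atoms: 2 + 2 + 2 = 6.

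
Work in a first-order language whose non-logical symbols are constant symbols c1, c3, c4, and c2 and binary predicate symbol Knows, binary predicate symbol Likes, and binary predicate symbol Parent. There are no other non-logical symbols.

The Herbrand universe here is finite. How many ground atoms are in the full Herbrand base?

48

With no function symbols, the Herbrand universe is just the 4 constants.
Ground atoms per predicate: Knows: 4^2 = 16, Likes: 4^2 = 16, Parent: 4^2 = 16.
Herbrand base size = 16 + 16 + 16 = 48.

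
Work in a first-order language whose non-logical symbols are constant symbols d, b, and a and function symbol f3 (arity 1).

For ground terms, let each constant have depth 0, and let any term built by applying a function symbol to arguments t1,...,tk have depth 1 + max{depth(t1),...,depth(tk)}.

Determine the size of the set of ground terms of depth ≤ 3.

12

Write N_k for the number of ground terms of depth ≤ k. A term of depth ≤ k is either a constant or a function symbol applied to arguments of depth ≤ k−1, so N_k = 3 + N_{k-1}.
N_0 = 3
N_1 = 3 + 3 = 6
N_2 = 3 + 6 = 9
N_3 = 3 + 9 = 12
Explicitly: d, b, a, f3(d), f3(b), f3(a), f3(f3(d)), f3(f3(b)), f3(f3(a)), f3(f3(f3(d))), f3(f3(f3(b))), f3(f3(f3(a))).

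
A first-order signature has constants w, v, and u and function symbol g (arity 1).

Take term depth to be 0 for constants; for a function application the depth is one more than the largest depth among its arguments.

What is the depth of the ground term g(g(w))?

2

depth(g(w)) = 1 + depth(w) = 1 + 0 = 1
depth(g(g(w))) = 1 + depth(g(w)) = 1 + 1 = 2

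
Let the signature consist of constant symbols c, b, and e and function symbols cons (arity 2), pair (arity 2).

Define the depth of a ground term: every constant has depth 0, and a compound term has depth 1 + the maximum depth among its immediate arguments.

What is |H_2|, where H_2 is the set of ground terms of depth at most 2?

Write N_k for the number of ground terms of depth ≤ k. A term of depth ≤ k is either a constant or a function symbol applied to arguments of depth ≤ k−1, so N_k = 3 + N_{k-1}^2 + N_{k-1}^2.
N_0 = 3
N_1 = 3 + 3^2 + 3^2 = 21
N_2 = 3 + 21^2 + 21^2 = 885

885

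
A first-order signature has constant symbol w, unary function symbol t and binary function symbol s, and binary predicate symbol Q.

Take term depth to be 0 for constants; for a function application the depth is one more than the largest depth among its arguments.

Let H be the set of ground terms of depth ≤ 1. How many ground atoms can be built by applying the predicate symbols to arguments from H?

First count ground terms of depth ≤ 1.
Count level by level. With function symbols t/1, s/2, the terms of depth ≤ k are the 1 constant together with each function applied to depth-≤(k−1) tuples, so N_k = 1 + N_{k-1} + N_{k-1}^2.
N_0 = 1
N_1 = 1 + 1 + 1^2 = 3
So |H| = 3.
Ground atoms are formed by filling each argument slot of a predicate with a term from H, so an r-ary predicate gives |H|^r atoms:
  Q: 3^2 = 9
Total ground atoms: 9.

9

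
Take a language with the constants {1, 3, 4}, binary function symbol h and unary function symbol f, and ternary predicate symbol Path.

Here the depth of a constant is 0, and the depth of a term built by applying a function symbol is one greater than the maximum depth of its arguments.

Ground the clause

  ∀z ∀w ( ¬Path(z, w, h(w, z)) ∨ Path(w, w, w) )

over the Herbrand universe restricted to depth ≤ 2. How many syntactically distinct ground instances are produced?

Ground terms of depth ≤ 2:
  Let N_k = |{terms of depth ≤ k}|. Then N_0 = 3 and N_k = 3 + N_{k-1}^2 + N_{k-1} for k ≥ 1 (one summand per function symbol, arity giving the exponent).
  N_0 = 3
  N_1 = 3 + 3^2 + 3 = 15
  N_2 = 3 + 15^2 + 15 = 243
So there are 243 ground terms available for substitution.
The clause has 2 distinct variables (z, w), each appearing in the body. In the free term algebra distinct substitutions yield syntactically distinct ground instances.
Number of ground instances = 243^2 = 59049.

59049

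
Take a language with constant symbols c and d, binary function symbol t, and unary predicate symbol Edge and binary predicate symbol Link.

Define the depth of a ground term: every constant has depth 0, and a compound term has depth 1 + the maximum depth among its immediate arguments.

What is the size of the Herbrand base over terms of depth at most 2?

First count ground terms of depth ≤ 2.
Let N_k count ground terms of depth at most k. Each non-constant term of depth ≤ k is some function symbol applied to depth-≤(k−1) arguments, giving N_k = 2 + N_{k-1}^2.
N_0 = 2
N_1 = 2 + 2^2 = 6
N_2 = 2 + 6^2 = 38
So |H| = 38.
Each predicate of arity r yields |H|^r ground atoms (one per choice of an r-tuple from H):
  Edge: 38;  Link: 38^2 = 1444
Total ground atoms: 38 + 1444 = 1482.

1482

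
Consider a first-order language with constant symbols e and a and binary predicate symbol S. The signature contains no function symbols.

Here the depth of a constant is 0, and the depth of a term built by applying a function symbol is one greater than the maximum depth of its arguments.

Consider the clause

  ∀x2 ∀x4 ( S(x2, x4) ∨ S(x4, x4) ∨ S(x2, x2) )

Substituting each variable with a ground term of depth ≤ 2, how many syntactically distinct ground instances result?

Ground terms of depth ≤ 2:
  With no function symbols every ground term is a constant, so there are exactly 2 ground terms at every depth bound.
  N_0 = 2
  N_1 = 2
  N_2 = 2
So there are 2 ground terms available for substitution.
Each of x2, x4 ranges independently over the available ground terms, and distinct assignments produce distinct instances.
Number of ground instances = 2^2 = 4.

4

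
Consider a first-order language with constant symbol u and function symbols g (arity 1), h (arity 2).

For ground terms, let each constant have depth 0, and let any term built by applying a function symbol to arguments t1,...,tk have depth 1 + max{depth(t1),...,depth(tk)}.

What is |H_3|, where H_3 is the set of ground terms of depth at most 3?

Let N_k = |{terms of depth ≤ k}|. Then N_0 = 1 and N_k = 1 + N_{k-1} + N_{k-1}^2 for k ≥ 1 (one summand per function symbol, arity giving the exponent).
N_0 = 1
N_1 = 1 + 1 + 1^2 = 3
N_2 = 1 + 3 + 3^2 = 13
N_3 = 1 + 13 + 13^2 = 183

183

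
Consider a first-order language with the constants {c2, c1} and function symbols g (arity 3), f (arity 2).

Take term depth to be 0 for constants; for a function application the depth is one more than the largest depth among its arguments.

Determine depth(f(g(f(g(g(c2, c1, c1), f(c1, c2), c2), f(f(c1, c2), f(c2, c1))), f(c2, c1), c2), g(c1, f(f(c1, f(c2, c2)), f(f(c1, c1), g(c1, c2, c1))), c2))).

5

depth(g(c2, c1, c1)) = 1 + max(0, 0, 0) = 1
depth(f(c1, c2)) = 1 + max(0, 0) = 1
depth(g(g(c2, c1, c1), f(c1, c2), c2)) = 1 + max(1, 1, 0) = 2
depth(f(c2, c1)) = 1 + max(0, 0) = 1
depth(f(f(c1, c2), f(c2, c1))) = 1 + max(1, 1) = 2
depth(f(g(g(c2, c1, c1), f(c1, c2), c2), f(f(c1, c2), f(c2, c1)))) = 1 + max(2, 2) = 3
depth(g(f(g(g(c2, c1, c1), f(c1, c2), c2), f(f(c1, c2), f(c2, c1))), f(c2, c1), c2)) = 1 + max(3, 1, 0) = 4
depth(f(c2, c2)) = 1 + max(0, 0) = 1
depth(f(c1, f(c2, c2))) = 1 + max(0, 1) = 2
depth(f(c1, c1)) = 1 + max(0, 0) = 1
depth(g(c1, c2, c1)) = 1 + max(0, 0, 0) = 1
depth(f(f(c1, c1), g(c1, c2, c1))) = 1 + max(1, 1) = 2
depth(f(f(c1, f(c2, c2)), f(f(c1, c1), g(c1, c2, c1)))) = 1 + max(2, 2) = 3
depth(g(c1, f(f(c1, f(c2, c2)), f(f(c1, c1), g(c1, c2, c1))), c2)) = 1 + max(0, 3, 0) = 4
depth(f(g(f(g(g(c2, c1, c1), f(c1, c2), c2), f(f(c1, c2), f(c2, c1))), f(c2, c1), c2), g(c1, f(f(c1, f(c2, c2)), f(f(c1, c1), g(c1, c2, c1))), c2))) = 1 + max(4, 4) = 5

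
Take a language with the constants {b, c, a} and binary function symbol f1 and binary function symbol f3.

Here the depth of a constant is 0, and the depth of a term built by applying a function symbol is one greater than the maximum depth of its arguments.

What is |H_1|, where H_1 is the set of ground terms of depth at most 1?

21

Count level by level. With function symbols f1/2, f3/2, the terms of depth ≤ k are the 3 constants together with each function applied to depth-≤(k−1) tuples, so N_k = 3 + N_{k-1}^2 + N_{k-1}^2.
N_0 = 3
N_1 = 3 + 3^2 + 3^2 = 21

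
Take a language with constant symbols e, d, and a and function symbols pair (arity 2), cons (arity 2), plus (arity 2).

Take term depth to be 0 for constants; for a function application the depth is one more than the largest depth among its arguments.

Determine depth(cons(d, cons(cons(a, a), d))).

depth(cons(a, a)) = 1 + max(0, 0) = 1
depth(cons(cons(a, a), d)) = 1 + max(1, 0) = 2
depth(cons(d, cons(cons(a, a), d))) = 1 + max(0, 2) = 3

3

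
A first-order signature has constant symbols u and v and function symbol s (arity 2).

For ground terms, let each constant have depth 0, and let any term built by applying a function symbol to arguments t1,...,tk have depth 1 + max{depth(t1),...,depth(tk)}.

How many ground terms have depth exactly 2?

32

If N_k denotes the number of depth-≤k ground terms, the 2 constants give N_0 = 2, and each function symbol of arity r contributes N_{k-1}^r new terms at level k: N_k = 2 + N_{k-1}^2.
N_0 = 2
N_1 = 2 + 2^2 = 6
N_2 = 2 + 6^2 = 38
Terms of depth exactly 2: N_2 − N_1 = 38 − 6 = 32.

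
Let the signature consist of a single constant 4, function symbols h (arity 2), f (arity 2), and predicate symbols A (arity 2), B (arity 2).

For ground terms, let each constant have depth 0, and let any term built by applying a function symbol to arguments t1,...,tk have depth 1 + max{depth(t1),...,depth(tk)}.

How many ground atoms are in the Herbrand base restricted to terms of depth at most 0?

First count ground terms of depth ≤ 0.
Count level by level. With function symbols h/2, f/2, the terms of depth ≤ k are the 1 constant together with each function applied to depth-≤(k−1) tuples, so N_k = 1 + N_{k-1}^2 + N_{k-1}^2.
N_0 = 1
So |H| = 1.
Each predicate of arity r yields |H|^r ground atoms (one per choice of an r-tuple from H):
  A: 1^2 = 1;  B: 1^2 = 1
Total ground atoms: 1 + 1 = 2.

2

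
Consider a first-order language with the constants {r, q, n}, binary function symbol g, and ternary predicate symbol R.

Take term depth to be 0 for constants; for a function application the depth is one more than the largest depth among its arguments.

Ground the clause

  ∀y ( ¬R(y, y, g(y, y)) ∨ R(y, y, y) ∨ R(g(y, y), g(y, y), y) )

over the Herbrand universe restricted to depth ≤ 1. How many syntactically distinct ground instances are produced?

12

Ground terms of depth ≤ 1:
  Let N_k = |{terms of depth ≤ k}|. Then N_0 = 3 and N_k = 3 + N_{k-1}^2 for k ≥ 1 (one summand per function symbol, arity giving the exponent).
  N_0 = 3
  N_1 = 3 + 3^2 = 12
  Explicitly: r, q, n, g(r, r), g(r, q), g(r, n), g(q, r), g(q, q), g(q, n), g(n, r), g(n, q), g(n, n).
So there are 12 ground terms available for substitution.
There is 1 variable to instantiate (y),  occurring in at least one literal, so different choices give different ground instances.
Number of ground instances = 12.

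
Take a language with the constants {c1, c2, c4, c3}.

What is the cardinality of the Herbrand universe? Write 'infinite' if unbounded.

There are no function symbols, so every ground term is one of the 4 constants.
The Herbrand universe is {c1, c2, c4, c3}, which is finite with 4 elements.

4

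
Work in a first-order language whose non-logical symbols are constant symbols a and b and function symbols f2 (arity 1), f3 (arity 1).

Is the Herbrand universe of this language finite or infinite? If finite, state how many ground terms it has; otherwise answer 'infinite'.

The signature has at least one function symbol (f2, arity 1) and at least one constant (a).
Iterating f2 gives infinitely many distinct ground terms: a, f2(a), f2(f2(a)), ...
So the Herbrand universe is infinite.

infinite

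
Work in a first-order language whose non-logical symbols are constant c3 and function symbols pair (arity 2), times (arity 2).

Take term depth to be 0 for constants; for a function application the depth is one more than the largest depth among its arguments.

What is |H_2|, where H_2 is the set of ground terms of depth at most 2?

19

Write N_k for the number of ground terms of depth ≤ k. A term of depth ≤ k is either a constant or a function symbol applied to arguments of depth ≤ k−1, so N_k = 1 + N_{k-1}^2 + N_{k-1}^2.
N_0 = 1
N_1 = 1 + 1^2 + 1^2 = 3
N_2 = 1 + 3^2 + 3^2 = 19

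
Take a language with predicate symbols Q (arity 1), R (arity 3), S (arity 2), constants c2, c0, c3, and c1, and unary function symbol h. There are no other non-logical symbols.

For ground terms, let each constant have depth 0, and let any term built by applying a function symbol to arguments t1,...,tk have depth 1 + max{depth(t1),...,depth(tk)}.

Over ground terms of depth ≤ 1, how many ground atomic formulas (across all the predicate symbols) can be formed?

First count ground terms of depth ≤ 1.
Write N_k for the number of ground terms of depth ≤ k. A term of depth ≤ k is either a constant or a function symbol applied to arguments of depth ≤ k−1, so N_k = 4 + N_{k-1}.
N_0 = 4
N_1 = 4 + 4 = 8
Explicitly: c2, c0, c3, c1, h(c2), h(c0), h(c3), h(c1).
So |H| = 8.
A ground atom is a predicate applied to a tuple of terms from H, so the count is the sum over predicates of |H|^arity:
  Q: 8;  R: 8^3 = 512;  S: 8^2 = 64
Total ground atoms: 8 + 512 + 64 = 584.

584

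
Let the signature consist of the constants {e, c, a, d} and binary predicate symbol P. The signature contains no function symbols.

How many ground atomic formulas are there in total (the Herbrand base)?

16

With no function symbols, the Herbrand universe is just the 4 constants.
Ground atoms per predicate: P: 4^2 = 16.
Herbrand base size = 16 = 16.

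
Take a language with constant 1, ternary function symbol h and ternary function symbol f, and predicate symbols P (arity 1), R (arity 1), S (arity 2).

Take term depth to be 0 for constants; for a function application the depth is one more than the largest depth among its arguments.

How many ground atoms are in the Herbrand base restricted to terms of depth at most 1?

15

First count ground terms of depth ≤ 1.
Count level by level. With function symbols h/3, f/3, the terms of depth ≤ k are the 1 constant together with each function applied to depth-≤(k−1) tuples, so N_k = 1 + N_{k-1}^3 + N_{k-1}^3.
N_0 = 1
N_1 = 1 + 1^3 + 1^3 = 3
Explicitly: 1, h(1, 1, 1), f(1, 1, 1).
So |H| = 3.
Ground atoms are formed by filling each argument slot of a predicate with a term from H, so an r-ary predicate gives |H|^r atoms:
  P: 3;  R: 3;  S: 3^2 = 9
Total ground atoms: 3 + 3 + 9 = 15.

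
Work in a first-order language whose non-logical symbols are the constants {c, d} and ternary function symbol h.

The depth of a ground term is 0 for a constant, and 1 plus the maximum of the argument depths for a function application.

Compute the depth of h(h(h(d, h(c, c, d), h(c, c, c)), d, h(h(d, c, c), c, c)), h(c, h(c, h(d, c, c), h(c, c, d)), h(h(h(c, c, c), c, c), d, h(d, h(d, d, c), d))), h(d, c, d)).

5

depth(h(c, c, d)) = 1 + max(0, 0, 0) = 1
depth(h(c, c, c)) = 1 + max(0, 0, 0) = 1
depth(h(d, h(c, c, d), h(c, c, c))) = 1 + max(0, 1, 1) = 2
depth(h(d, c, c)) = 1 + max(0, 0, 0) = 1
depth(h(h(d, c, c), c, c)) = 1 + max(1, 0, 0) = 2
depth(h(h(d, h(c, c, d), h(c, c, c)), d, h(h(d, c, c), c, c))) = 1 + max(2, 0, 2) = 3
depth(h(c, h(d, c, c), h(c, c, d))) = 1 + max(0, 1, 1) = 2
depth(h(h(c, c, c), c, c)) = 1 + max(1, 0, 0) = 2
depth(h(d, d, c)) = 1 + max(0, 0, 0) = 1
depth(h(d, h(d, d, c), d)) = 1 + max(0, 1, 0) = 2
depth(h(h(h(c, c, c), c, c), d, h(d, h(d, d, c), d))) = 1 + max(2, 0, 2) = 3
depth(h(c, h(c, h(d, c, c), h(c, c, d)), h(h(h(c, c, c), c, c), d, h(d, h(d, d, c), d)))) = 1 + max(0, 2, 3) = 4
depth(h(d, c, d)) = 1 + max(0, 0, 0) = 1
depth(h(h(h(d, h(c, c, d), h(c, c, c)), d, h(h(d, c, c), c, c)), h(c, h(c, h(d, c, c), h(c, c, d)), h(h(h(c, c, c), c, c), d, h(d, h(d, d, c), d))), h(d, c, d))) = 1 + max(3, 4, 1) = 5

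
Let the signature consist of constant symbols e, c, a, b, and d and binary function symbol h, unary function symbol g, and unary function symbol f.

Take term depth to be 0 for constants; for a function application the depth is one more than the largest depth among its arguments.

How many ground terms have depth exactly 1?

35

Let N_k count ground terms of depth at most k. Each non-constant term of depth ≤ k is some function symbol applied to depth-≤(k−1) arguments, giving N_k = 5 + N_{k-1}^2 + N_{k-1} + N_{k-1}.
N_0 = 5
N_1 = 5 + 5^2 + 5 + 5 = 40
Terms of depth exactly 1: N_1 − N_0 = 40 − 5 = 35.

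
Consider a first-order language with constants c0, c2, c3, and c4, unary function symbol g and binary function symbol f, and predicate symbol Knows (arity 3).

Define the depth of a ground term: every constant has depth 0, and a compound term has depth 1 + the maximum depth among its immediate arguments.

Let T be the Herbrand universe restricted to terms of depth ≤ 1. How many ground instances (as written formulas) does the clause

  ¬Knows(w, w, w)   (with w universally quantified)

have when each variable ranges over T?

Ground terms of depth ≤ 1:
  If N_k denotes the number of depth-≤k ground terms, the 4 constants give N_0 = 4, and each function symbol of arity r contributes N_{k-1}^r new terms at level k: N_k = 4 + N_{k-1} + N_{k-1}^2.
  N_0 = 4
  N_1 = 4 + 4 + 4^2 = 24
So there are 24 ground terms available for substitution.
There is 1 variable to instantiate (w),  occurring in at least one literal, so different choices give different ground instances.
Number of ground instances = 24.

24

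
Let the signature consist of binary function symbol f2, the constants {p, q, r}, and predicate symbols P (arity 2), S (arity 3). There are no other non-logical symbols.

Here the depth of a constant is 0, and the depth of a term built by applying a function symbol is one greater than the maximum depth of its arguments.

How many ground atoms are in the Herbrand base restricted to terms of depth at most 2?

3198132

First count ground terms of depth ≤ 2.
Let N_k = |{terms of depth ≤ k}|. Then N_0 = 3 and N_k = 3 + N_{k-1}^2 for k ≥ 1 (one summand per function symbol, arity giving the exponent).
N_0 = 3
N_1 = 3 + 3^2 = 12
N_2 = 3 + 12^2 = 147
So |H| = 147.
Each predicate of arity r yields |H|^r ground atoms (one per choice of an r-tuple from H):
  P: 147^2 = 21609;  S: 147^3 = 3176523
Total ground atoms: 21609 + 3176523 = 3198132.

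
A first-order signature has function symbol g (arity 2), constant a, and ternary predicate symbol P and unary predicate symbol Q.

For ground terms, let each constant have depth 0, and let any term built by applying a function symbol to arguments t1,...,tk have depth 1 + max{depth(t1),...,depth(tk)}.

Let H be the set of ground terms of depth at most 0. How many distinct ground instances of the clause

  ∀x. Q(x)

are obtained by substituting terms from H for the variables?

Ground terms of depth ≤ 0:
  Write N_k for the number of ground terms of depth ≤ k. A term of depth ≤ k is either a constant or a function symbol applied to arguments of depth ≤ k−1, so N_k = 1 + N_{k-1}^2.
  N_0 = 1
  Explicitly: a.
So there is exactly 1 ground term available for substitution.
There is 1 variable to instantiate (x),  occurring in at least one literal, so different choices give different ground instances.
Number of ground instances = 1.

1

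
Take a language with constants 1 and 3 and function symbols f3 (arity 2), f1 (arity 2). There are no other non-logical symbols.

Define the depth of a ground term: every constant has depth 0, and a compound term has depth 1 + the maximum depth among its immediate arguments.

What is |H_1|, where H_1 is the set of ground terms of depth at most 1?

If N_k denotes the number of depth-≤k ground terms, the 2 constants give N_0 = 2, and each function symbol of arity r contributes N_{k-1}^r new terms at level k: N_k = 2 + N_{k-1}^2 + N_{k-1}^2.
N_0 = 2
N_1 = 2 + 2^2 + 2^2 = 10
Explicitly: 1, 3, f3(1, 1), f3(1, 3), f3(3, 1), f3(3, 3), f1(1, 1), f1(1, 3), f1(3, 1), f1(3, 3).

10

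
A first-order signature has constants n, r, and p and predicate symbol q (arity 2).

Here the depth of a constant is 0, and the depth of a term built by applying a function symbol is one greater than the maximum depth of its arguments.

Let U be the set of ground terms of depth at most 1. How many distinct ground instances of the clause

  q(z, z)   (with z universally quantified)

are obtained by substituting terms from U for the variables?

Ground terms of depth ≤ 1:
  With no function symbols every ground term is a constant, so there are exactly 3 ground terms at every depth bound.
  N_0 = 3
  N_1 = 3
So there are 3 ground terms available for substitution.
The body mentions the single quantified variable z; since ground terms form a free algebra, no two substitutions collapse to the same formula.
Number of ground instances = 3.

3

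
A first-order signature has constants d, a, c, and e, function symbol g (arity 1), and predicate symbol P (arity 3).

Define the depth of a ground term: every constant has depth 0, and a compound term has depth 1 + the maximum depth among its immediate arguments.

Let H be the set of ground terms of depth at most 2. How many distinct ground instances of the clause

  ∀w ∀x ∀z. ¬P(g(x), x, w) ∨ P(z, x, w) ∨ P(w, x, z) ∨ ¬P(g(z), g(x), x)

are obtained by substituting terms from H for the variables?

Ground terms of depth ≤ 2:
  Let N_k = |{terms of depth ≤ k}|. Then N_0 = 4 and N_k = 4 + N_{k-1} for k ≥ 1 (one summand per function symbol, arity giving the exponent).
  N_0 = 4
  N_1 = 4 + 4 = 8
  N_2 = 4 + 8 = 12
So there are 12 ground terms available for substitution.
The body mentions every one of the 3 quantified variables; since ground terms form a free algebra, no two substitutions collapse to the same formula.
Number of ground instances = 12^3 = 1728.

1728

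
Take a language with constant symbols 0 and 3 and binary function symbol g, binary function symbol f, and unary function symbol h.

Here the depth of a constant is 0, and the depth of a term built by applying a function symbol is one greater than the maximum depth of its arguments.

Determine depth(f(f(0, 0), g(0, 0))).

2

depth(f(0, 0)) = 1 + max(0, 0) = 1
depth(g(0, 0)) = 1 + max(0, 0) = 1
depth(f(f(0, 0), g(0, 0))) = 1 + max(1, 1) = 2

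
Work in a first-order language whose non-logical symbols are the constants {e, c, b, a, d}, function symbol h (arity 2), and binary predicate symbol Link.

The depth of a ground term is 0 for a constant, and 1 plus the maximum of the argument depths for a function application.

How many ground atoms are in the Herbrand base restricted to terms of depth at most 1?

900

First count ground terms of depth ≤ 1.
If N_k denotes the number of depth-≤k ground terms, the 5 constants give N_0 = 5, and each function symbol of arity r contributes N_{k-1}^r new terms at level k: N_k = 5 + N_{k-1}^2.
N_0 = 5
N_1 = 5 + 5^2 = 30
So |H| = 30.
For each predicate symbol, the number of ground atoms is |H| raised to its arity; summing:
  Link: 30^2 = 900
Total ground atoms: 900.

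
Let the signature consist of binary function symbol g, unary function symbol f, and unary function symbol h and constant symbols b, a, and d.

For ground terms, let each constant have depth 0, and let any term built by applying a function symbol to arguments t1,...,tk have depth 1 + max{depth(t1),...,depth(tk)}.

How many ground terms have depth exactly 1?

Write N_k for the number of ground terms of depth ≤ k. A term of depth ≤ k is either a constant or a function symbol applied to arguments of depth ≤ k−1, so N_k = 3 + N_{k-1}^2 + N_{k-1} + N_{k-1}.
N_0 = 3
N_1 = 3 + 3^2 + 3 + 3 = 18
Terms of depth exactly 1: N_1 − N_0 = 18 − 3 = 15.

15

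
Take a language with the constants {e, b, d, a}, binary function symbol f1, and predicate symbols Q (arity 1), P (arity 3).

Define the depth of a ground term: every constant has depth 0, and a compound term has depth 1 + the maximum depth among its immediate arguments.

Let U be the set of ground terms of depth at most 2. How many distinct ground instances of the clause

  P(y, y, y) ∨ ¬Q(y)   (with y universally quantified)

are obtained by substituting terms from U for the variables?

Ground terms of depth ≤ 2:
  If N_k denotes the number of depth-≤k ground terms, the 4 constants give N_0 = 4, and each function symbol of arity r contributes N_{k-1}^r new terms at level k: N_k = 4 + N_{k-1}^2.
  N_0 = 4
  N_1 = 4 + 4^2 = 20
  N_2 = 4 + 20^2 = 404
So there are 404 ground terms available for substitution.
The body mentions the single quantified variable y; since ground terms form a free algebra, no two substitutions collapse to the same formula.
Number of ground instances = 404.

404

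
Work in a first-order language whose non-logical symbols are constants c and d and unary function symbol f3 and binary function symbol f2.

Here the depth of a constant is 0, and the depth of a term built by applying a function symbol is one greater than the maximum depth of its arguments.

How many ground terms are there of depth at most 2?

74

If N_k denotes the number of depth-≤k ground terms, the 2 constants give N_0 = 2, and each function symbol of arity r contributes N_{k-1}^r new terms at level k: N_k = 2 + N_{k-1} + N_{k-1}^2.
N_0 = 2
N_1 = 2 + 2 + 2^2 = 8
N_2 = 2 + 8 + 8^2 = 74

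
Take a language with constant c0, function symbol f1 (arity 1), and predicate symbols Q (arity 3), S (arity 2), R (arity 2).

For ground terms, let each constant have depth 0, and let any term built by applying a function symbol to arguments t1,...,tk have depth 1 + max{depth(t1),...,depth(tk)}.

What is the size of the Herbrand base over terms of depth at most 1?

First count ground terms of depth ≤ 1.
Let N_k count ground terms of depth at most k. Each non-constant term of depth ≤ k is some function symbol applied to depth-≤(k−1) arguments, giving N_k = 1 + N_{k-1}.
N_0 = 1
N_1 = 1 + 1 = 2
Explicitly: c0, f1(c0).
So |H| = 2.
For each predicate symbol, the number of ground atoms is |H| raised to its arity; summing:
  Q: 2^3 = 8;  S: 2^2 = 4;  R: 2^2 = 4
Total ground atoms: 8 + 4 + 4 = 16.

16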